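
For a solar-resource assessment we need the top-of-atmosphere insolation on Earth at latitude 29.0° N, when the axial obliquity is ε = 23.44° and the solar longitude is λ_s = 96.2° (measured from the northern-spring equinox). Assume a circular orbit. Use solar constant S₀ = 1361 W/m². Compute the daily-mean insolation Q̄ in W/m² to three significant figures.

Q̄ ≈ 488 W/m²

Solar declination: sin δ = sin ε · sin λ_s = sin 23.44° × sin 96.2° = 0.39546, so δ = +23.295°.
cos H₀ = −tan(+29.0°) tan(+23.295°) = -0.2387, H₀ = 1.8118 rad.
Bracket: H₀ sin φ sin δ + cos φ cos δ sin H₀ = 1.8118×0.48481×0.39546 + 0.87462×0.91848×0.97110 = 0.347364 + 0.780105 = 1.127469.
Q̄ = (S₀/π) × [bracket] = (1361/π) × 1.127469 = 488.4 W/m².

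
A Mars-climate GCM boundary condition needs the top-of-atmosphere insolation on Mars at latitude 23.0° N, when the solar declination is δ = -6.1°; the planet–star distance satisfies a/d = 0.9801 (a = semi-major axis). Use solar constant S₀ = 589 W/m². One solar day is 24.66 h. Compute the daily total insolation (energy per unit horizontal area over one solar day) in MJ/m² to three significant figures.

cos H₀ = −tan(+23.0°) tan(-6.100°) = 0.0454, H₀ = 1.5254 rad.
Bracket: H₀ sin φ sin δ + cos φ cos δ sin H₀ = 1.5254×0.39073×-0.10626 + 0.92050×0.99434×0.99897 = -0.063333 + 0.914347 = 0.851014.
Inverse-square distance factor (a/d)² = 0.9801² = 0.960596.
Q̄ = (S₀/π) × 0.960596 × [bracket] = (589/π) × 0.960596 × 0.851014 = 153.26 W/m².
Daily total = Q̄ × 24.66 h × 3600 s/h = 153.26 × 24.66 × 3600 / 10⁶ = 13.61 MJ/m².

13.6 MJ/m²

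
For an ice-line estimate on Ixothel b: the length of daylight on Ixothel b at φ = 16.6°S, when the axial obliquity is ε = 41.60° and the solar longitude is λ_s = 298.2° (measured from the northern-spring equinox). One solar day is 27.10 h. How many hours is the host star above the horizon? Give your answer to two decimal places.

15.42 h

Solar declination: sin δ = sin ε · sin λ_s = sin 41.60° × sin 298.2° = -0.58512, so δ = -35.812°.
cos H₀ = −tan φ · tan δ = −tan(-16.6°) × tan(-35.812°) = -0.2151, so H₀ = 1.7876 rad = 102.42°.
Daylight = 2H₀/(2π) × 27.10 h = (1.7876/π) × 27.10 = 15.42 h.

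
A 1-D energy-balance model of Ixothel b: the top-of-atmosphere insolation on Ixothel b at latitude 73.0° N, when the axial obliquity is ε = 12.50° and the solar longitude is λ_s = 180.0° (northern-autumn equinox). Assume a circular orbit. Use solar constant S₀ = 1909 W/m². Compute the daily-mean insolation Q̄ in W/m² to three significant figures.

Q̄ ≈ 178 W/m²

Solar declination: sin δ = sin ε · sin λ_s = sin 12.50° × sin 180.0° = 0.00000, so δ = +0.000°.
cos H₀ = −tan(+73.0°) tan(+0.000°) = -0.0000, H₀ = 1.5708 rad.
Bracket: H₀ sin φ sin δ + cos φ cos δ sin H₀ = 1.5708×0.95630×0.00000 + 0.29237×1.00000×1.00000 = 0.000000 + 0.292370 = 0.292370.
Q̄ = (S₀/π) × [bracket] = (1909/π) × 0.292370 = 177.7 W/m².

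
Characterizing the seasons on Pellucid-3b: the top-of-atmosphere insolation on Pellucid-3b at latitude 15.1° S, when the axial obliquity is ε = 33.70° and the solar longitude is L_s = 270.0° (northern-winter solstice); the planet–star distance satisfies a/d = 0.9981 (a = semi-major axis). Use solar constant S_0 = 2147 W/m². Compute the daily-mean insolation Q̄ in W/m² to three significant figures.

Q̄ ≈ 710 W/m²

Solar declination: sin δ = sin ε · sin L_s = sin 33.70° × sin 270.0° = -0.55484, so δ = -33.700°.
cos h₀ = −tan(-15.1°) tan(-33.700°) = -0.1799, h₀ = 1.7517 rad.
Bracket: h₀ sin ϕ sin δ + cos ϕ cos δ sin h₀ = 1.7517×-0.26050×-0.55484 + 0.96547×0.83195×0.98368 = 0.253183 + 0.790114 = 1.043297.
Inverse-square distance factor (a/d)² = 0.9981² = 0.996204.
Q̄ = (S_0/π) × 0.996204 × [bracket] = (2147/π) × 0.996204 × 1.043297 = 710.3 W/m².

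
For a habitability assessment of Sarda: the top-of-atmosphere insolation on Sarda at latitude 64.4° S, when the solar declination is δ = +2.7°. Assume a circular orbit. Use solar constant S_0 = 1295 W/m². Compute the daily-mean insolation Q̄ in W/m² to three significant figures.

cos h₀ = −tan(-64.4°) tan(+2.700°) = 0.0984, h₀ = 1.4722 rad.
Bracket: h₀ sin ϕ sin δ + cos ϕ cos δ sin h₀ = 1.4722×-0.90183×0.04711 + 0.43209×0.99889×0.99514 = -0.062547 + 0.429513 = 0.366966.
Q̄ = (S_0/π) × [bracket] = (1295/π) × 0.366966 = 151.3 W/m².

Q̄ ≈ 151 W/m²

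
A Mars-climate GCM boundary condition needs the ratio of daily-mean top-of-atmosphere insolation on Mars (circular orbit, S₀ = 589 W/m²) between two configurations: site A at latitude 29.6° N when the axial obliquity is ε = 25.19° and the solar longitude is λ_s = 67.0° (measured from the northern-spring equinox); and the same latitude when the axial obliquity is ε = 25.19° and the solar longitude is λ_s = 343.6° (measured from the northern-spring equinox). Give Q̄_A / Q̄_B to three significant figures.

Q̄_A / Q̄_B ≈ 1.46

— Configuration A (φ=+29.6°):
Solar declination: sin δ = sin ε · sin λ_s = sin 25.19° × sin 67.0° = 0.39179, so δ = +23.066°.
cos H₀ = −tan(+29.6°) tan(+23.066°) = -0.2419, H₀ = 1.8151 rad.
Bracket: H₀ sin φ sin δ + cos φ cos δ sin H₀ = 1.8151×0.49394×0.39179 + 0.86949×0.92006×0.97030 = 0.351260 + 0.776223 = 1.127483.
Q̄ = (S₀/π) × [bracket] = (589/π) × 1.127483 = 211.39 W/m².
— Configuration B (φ=+29.6°):
Solar declination: sin δ = sin ε · sin λ_s = sin 25.19° × sin 343.6° = -0.12017, so δ = -6.902°.
cos H₀ = −tan(+29.6°) tan(-6.902°) = 0.0688, H₀ = 1.5020 rad.
Bracket: H₀ sin φ sin δ + cos φ cos δ sin H₀ = 1.5020×0.49394×-0.12017 + 0.86949×0.99275×0.99763 = -0.089154 + 0.861140 = 0.771986.
Q̄ = (S₀/π) × [bracket] = (589/π) × 0.771986 = 144.74 W/m².
Ratio Q̄_A / Q̄_B = 211.39 / 144.74 = 1.460.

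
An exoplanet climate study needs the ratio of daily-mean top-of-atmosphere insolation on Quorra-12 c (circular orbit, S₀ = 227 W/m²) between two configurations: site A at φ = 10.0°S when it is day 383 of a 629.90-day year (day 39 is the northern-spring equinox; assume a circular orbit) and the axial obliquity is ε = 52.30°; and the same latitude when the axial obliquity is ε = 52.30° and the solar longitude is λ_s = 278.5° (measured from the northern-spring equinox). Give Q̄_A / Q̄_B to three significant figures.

— Configuration A (φ=-10.0°):
Solar longitude: λ_s = 360° × (383 − 39)/629.90 = 196.603°.
sin δ = sin 52.30° × sin 196.603° = -0.22608, so δ = -13.066°.
cos H₀ = −tan(-10.0°) tan(-13.066°) = -0.0409, H₀ = 1.6117 rad.
Bracket: H₀ sin φ sin δ + cos φ cos δ sin H₀ = 1.6117×-0.17365×-0.22608 + 0.98481×0.97411×0.99916 = 0.063273 + 0.958507 = 1.021780.
Q̄ = (S₀/π) × [bracket] = (227/π) × 1.021780 = 73.830 W/m².
— Configuration B (φ=-10.0°):
Solar declination: sin δ = sin ε · sin λ_s = sin 52.30° × sin 278.5° = -0.78253, so δ = -51.493°.
cos H₀ = −tan(-10.0°) tan(-51.493°) = -0.2216, H₀ = 1.7943 rad.
Bracket: H₀ sin φ sin δ + cos φ cos δ sin H₀ = 1.7943×-0.17365×-0.78253 + 0.98481×0.62261×0.97513 = 0.243821 + 0.597903 = 0.841724.
Q̄ = (S₀/π) × [bracket] = (227/π) × 0.841724 = 60.820 W/m².
Ratio Q̄_A / Q̄_B = 73.830 / 60.820 = 1.214.

Q̄_A / Q̄_B ≈ 1.21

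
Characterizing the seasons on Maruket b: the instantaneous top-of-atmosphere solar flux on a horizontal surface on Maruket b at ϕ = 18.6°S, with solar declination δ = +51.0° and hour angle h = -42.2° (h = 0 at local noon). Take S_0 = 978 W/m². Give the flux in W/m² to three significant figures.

cos θ_z = sin ϕ sin δ + cos ϕ cos δ cos h = -0.247878 + 0.441853 = 0.193975.
Flux = S_0 · cos θ_z = 978 × 0.193975 = 189.7 W/m².

190 W/m²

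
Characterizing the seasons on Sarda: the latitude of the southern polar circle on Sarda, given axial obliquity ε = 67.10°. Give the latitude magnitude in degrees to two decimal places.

The polar circle is the lowest latitude that experiences at least one full rotation of continuous darkness at the northern-summer solstice; it lies at |ϕ| = 90° − ε = 90° − 67.10° = 22.90°.

22.90°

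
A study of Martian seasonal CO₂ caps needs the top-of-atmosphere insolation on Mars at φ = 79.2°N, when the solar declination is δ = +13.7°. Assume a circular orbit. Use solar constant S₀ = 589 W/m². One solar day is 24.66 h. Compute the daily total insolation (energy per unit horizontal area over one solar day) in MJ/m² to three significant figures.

cos H₀ = −tan(+79.2°) tan(+13.700°) = -1.2779 ≤ −1 ⇒ polar day, H₀ = π.
Bracket: H₀ sin φ sin δ + cos φ cos δ sin H₀ = 3.1416×0.98229×0.23684 + 0.18738×0.97155×0.00000 = 0.730879 + 0.000000 = 0.730879.
Q̄ = (S₀/π) × [bracket] = (589/π) × 0.730879 = 137.03 W/m².
Daily total = Q̄ × 24.66 h × 3600 s/h = 137.03 × 24.66 × 3600 / 10⁶ = 12.16 MJ/m².

12.2 MJ/m²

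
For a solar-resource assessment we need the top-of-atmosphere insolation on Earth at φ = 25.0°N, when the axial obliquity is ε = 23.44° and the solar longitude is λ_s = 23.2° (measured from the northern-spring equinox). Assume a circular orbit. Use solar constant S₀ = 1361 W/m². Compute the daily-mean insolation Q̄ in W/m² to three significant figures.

Solar declination: sin δ = sin ε · sin λ_s = sin 23.44° × sin 23.2° = 0.15671, so δ = +9.016°.
cos H₀ = −tan(+25.0°) tan(+9.016°) = -0.0740, H₀ = 1.6449 rad.
Bracket: H₀ sin φ sin δ + cos φ cos δ sin H₀ = 1.6449×0.42262×0.15671 + 0.90631×0.98765×0.99726 = 0.108940 + 0.892664 = 1.001604.
Q̄ = (S₀/π) × [bracket] = (1361/π) × 1.001604 = 433.9 W/m².

Q̄ ≈ 434 W/m²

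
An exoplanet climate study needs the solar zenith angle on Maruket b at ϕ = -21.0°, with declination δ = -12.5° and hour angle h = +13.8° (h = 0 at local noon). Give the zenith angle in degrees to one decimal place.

cos θ_z = sin ϕ sin δ + cos ϕ cos δ cos h = 0.077565 + 0.885141 = 0.962706.
θ_z = arccos(0.962706) = 15.7°.

θ_z = 15.7°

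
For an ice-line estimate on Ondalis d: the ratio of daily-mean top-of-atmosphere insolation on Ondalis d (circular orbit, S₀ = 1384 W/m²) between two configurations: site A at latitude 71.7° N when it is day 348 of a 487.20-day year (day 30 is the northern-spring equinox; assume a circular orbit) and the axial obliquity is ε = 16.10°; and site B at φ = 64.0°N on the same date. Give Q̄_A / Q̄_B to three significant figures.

Q̄_A / Q̄_B ≈ 0.300

— Configuration A (φ=+71.7°):
Solar longitude: λ_s = 360° × (348 − 30)/487.20 = 234.975°.
sin δ = sin 16.10° × sin 234.975° = -0.22709, so δ = -13.126°.
cos H₀ = −tan(+71.7°) tan(-13.126°) = 0.7051, H₀ = 0.7882 rad.
Bracket: H₀ sin φ sin δ + cos φ cos δ sin H₀ = 0.7882×0.94943×-0.22709 + 0.31399×0.97387×0.70912 = -0.169941 + 0.216839 = 0.046898.
Q̄ = (S₀/π) × [bracket] = (1384/π) × 0.046898 = 20.660 W/m².
— Configuration B (φ=+64.0°):
cos H₀ = −tan(+64.0°) tan(-13.126°) = 0.4781, H₀ = 1.0723 rad.
Bracket: H₀ sin φ sin δ + cos φ cos δ sin H₀ = 1.0723×0.89879×-0.22709 + 0.43837×0.97387×0.87830 = -0.218863 + 0.374960 = 0.156097.
Q̄ = (S₀/π) × [bracket] = (1384/π) × 0.156097 = 68.767 W/m².
Ratio Q̄_A / Q̄_B = 20.660 / 68.767 = 0.3004.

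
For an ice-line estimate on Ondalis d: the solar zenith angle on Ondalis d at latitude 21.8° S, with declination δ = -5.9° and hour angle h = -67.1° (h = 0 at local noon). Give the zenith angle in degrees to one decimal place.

θ_z = 66.6°

cos θ_z = sin ϕ sin δ + cos ϕ cos δ cos h = 0.038174 + 0.359382 = 0.397556.
θ_z = arccos(0.397556) = 66.6°.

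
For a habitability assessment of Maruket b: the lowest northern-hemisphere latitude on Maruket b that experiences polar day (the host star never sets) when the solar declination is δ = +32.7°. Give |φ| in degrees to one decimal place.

Polar day requires cos H₀ = −tan φ tan δ ≤ −1, i.e. tan φ tan δ ≥ 1.
The boundary is |tan φ| · |tan δ| = 1, so |φ| = 90° − |δ| = 90° − 32.7° = 57.3° in the northern hemisphere.

|φ| = 57.3°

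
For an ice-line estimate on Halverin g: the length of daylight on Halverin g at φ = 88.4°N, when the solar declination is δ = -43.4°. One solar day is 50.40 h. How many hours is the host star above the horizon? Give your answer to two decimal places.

cos H₀ = −tan φ · tan δ = 33.8549 ≥ 1, so the host star never rises (polar night) and H₀ = 0.
Daylight = 2H₀/(2π) × 50.40 h = (0.0000/π) × 50.40 = 0.00 h.

0.00 h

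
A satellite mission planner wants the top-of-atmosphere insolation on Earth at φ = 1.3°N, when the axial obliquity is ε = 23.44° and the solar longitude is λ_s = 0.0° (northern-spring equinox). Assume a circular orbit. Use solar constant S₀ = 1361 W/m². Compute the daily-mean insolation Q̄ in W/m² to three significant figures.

Solar declination: sin δ = sin ε · sin λ_s = sin 23.44° × sin 0.0° = 0.00000, so δ = +0.000°.
cos H₀ = −tan(+1.3°) tan(+0.000°) = -0.0000, H₀ = 1.5708 rad.
Bracket: H₀ sin φ sin δ + cos φ cos δ sin H₀ = 1.5708×0.02269×0.00000 + 0.99974×1.00000×1.00000 = 0.000000 + 0.999740 = 0.999740.
Q̄ = (S₀/π) × [bracket] = (1361/π) × 0.999740 = 433.1 W/m².

Q̄ ≈ 433 W/m²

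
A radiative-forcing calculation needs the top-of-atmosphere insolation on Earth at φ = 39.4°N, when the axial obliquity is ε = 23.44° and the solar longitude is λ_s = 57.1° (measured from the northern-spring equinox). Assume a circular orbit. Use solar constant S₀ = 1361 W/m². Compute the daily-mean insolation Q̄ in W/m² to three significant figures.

Solar declination: sin δ = sin ε · sin λ_s = sin 23.44° × sin 57.1° = 0.33399, so δ = +19.511°.
cos H₀ = −tan(+39.4°) tan(+19.511°) = -0.2911, H₀ = 1.8661 rad.
Bracket: H₀ sin φ sin δ + cos φ cos δ sin H₀ = 1.8661×0.63473×0.33399 + 0.77273×0.94258×0.95671 = 0.395601 + 0.696829 = 1.092430.
Q̄ = (S₀/π) × [bracket] = (1361/π) × 1.092430 = 473.3 W/m².

Q̄ ≈ 473 W/m²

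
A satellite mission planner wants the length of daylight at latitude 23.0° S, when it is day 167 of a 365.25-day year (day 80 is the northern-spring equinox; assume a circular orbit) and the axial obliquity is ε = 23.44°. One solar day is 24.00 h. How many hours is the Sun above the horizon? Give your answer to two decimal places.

10.59 h

Solar longitude: L_s = 360° × (167 − 80)/365.25 = 85.749°.
sin δ = sin 23.44° × sin 85.749° = 0.39669, so δ = +23.372°.
cos h₀ = −tan ϕ · tan δ = −tan(-23.0°) × tan(+23.372°) = 0.1834, so h₀ = 1.3863 rad = 79.43°.
Daylight = 2h₀/(2π) × 24.00 h = (1.3863/π) × 24.00 = 10.59 h.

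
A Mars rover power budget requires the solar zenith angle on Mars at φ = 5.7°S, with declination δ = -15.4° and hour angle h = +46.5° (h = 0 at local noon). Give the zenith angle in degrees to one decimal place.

cos θ_z = sin φ sin δ + cos φ cos δ cos h = 0.026375 + 0.660358 = 0.686733.
θ_z = arccos(0.686733) = 46.6°.

θ_z = 46.6°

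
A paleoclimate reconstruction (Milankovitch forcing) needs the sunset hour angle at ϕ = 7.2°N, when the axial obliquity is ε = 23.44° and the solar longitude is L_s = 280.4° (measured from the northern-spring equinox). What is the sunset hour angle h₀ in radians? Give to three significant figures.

h₀ = 1.52 rad

Solar declination: sin δ = sin ε · sin L_s = sin 23.44° × sin 280.4° = -0.39125, so δ = -23.033°.
cos h₀ = −tan ϕ · tan δ = −tan(+7.2°) × tan(-23.033°) = 0.0537, so h₀ = 1.5171 rad = 86.92°.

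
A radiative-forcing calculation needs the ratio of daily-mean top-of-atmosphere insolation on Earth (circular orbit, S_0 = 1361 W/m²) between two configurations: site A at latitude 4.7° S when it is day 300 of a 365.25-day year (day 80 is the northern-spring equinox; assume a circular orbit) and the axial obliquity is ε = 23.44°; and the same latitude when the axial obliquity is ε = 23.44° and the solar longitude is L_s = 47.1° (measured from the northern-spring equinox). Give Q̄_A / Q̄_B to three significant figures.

Q̄_A / Q̄_B ≈ 1.09

— Configuration A (ϕ=-4.7°):
Solar longitude: L_s = 360° × (300 − 80)/365.25 = 216.838°.
sin δ = sin 23.44° × sin 216.838° = -0.23849, so δ = -13.798°.
cos h₀ = −tan(-4.7°) tan(-13.798°) = -0.0202, h₀ = 1.5910 rad.
Bracket: h₀ sin ϕ sin δ + cos ϕ cos δ sin h₀ = 1.5910×-0.08194×-0.23849 + 0.99664×0.97114×0.99980 = 0.031091 + 0.967683 = 0.998774.
Q̄ = (S_0/π) × [bracket] = (1361/π) × 0.998774 = 432.69 W/m².
— Configuration B (ϕ=-4.7°):
Solar declination: sin δ = sin ε · sin L_s = sin 23.44° × sin 47.1° = 0.29140, so δ = +16.942°.
cos h₀ = −tan(-4.7°) tan(+16.942°) = 0.0250, h₀ = 1.5457 rad.
Bracket: h₀ sin ϕ sin δ + cos ϕ cos δ sin h₀ = 1.5457×-0.08194×0.29140 + 0.99664×0.95660×0.99969 = -0.036907 + 0.953090 = 0.916183.
Q̄ = (S_0/π) × [bracket] = (1361/π) × 0.916183 = 396.91 W/m².
Ratio Q̄_A / Q̄_B = 432.69 / 396.91 = 1.090.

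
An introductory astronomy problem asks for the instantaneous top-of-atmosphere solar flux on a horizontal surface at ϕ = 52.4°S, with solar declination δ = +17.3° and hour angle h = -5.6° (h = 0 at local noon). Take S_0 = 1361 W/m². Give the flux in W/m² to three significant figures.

468 W/m²

cos θ_z = sin ϕ sin δ + cos ϕ cos δ cos h = -0.235607 + 0.579762 = 0.344155.
Flux = S_0 · cos θ_z = 1361 × 0.344155 = 468.4 W/m².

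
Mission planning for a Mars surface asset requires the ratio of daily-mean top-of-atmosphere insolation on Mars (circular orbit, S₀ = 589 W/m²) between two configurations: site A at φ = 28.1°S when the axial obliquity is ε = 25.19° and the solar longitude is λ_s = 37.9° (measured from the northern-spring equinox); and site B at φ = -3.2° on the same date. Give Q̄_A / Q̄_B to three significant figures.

— Configuration A (φ=-28.1°):
Solar declination: sin δ = sin ε · sin λ_s = sin 25.19° × sin 37.9° = 0.26145, so δ = +15.156°.
cos H₀ = −tan(-28.1°) tan(+15.156°) = 0.1446, H₀ = 1.4257 rad.
Bracket: H₀ sin φ sin δ + cos φ cos δ sin H₀ = 1.4257×-0.47101×0.26145 + 0.88213×0.96522×0.98949 = -0.175569 + 0.842501 = 0.666932.
Q̄ = (S₀/π) × [bracket] = (589/π) × 0.666932 = 125.04 W/m².
— Configuration B (φ=-3.2°):
cos H₀ = −tan(-3.2°) tan(+15.156°) = 0.0151, H₀ = 1.5557 rad.
Bracket: H₀ sin φ sin δ + cos φ cos δ sin H₀ = 1.5557×-0.05582×0.26145 + 0.99844×0.96522×0.99989 = -0.022704 + 0.963608 = 0.940904.
Q̄ = (S₀/π) × [bracket] = (589/π) × 0.940904 = 176.40 W/m².
Ratio Q̄_A / Q̄_B = 125.04 / 176.40 = 0.7088.

Q̄_A / Q̄_B ≈ 0.709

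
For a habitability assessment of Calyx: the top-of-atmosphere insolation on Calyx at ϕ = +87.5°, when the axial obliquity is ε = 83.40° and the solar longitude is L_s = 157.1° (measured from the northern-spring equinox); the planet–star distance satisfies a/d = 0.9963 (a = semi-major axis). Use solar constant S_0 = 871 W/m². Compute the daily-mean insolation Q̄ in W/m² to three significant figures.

Solar declination: sin δ = sin ε · sin L_s = sin 83.40° × sin 157.1° = 0.38655, so δ = +22.740°.
cos h₀ = −tan(+87.5°) tan(+22.740°) = -9.5995 ≤ −1 ⇒ polar day, h₀ = π.
Bracket: h₀ sin ϕ sin δ + cos ϕ cos δ sin h₀ = 3.1416×0.99905×0.38655 + 0.04362×0.92227×0.00000 = 1.213232 + 0.000000 = 1.213232.
Inverse-square distance factor (a/d)² = 0.9963² = 0.992614.
Q̄ = (S_0/π) × 0.992614 × [bracket] = (871/π) × 0.992614 × 1.213232 = 333.9 W/m².

Q̄ ≈ 334 W/m²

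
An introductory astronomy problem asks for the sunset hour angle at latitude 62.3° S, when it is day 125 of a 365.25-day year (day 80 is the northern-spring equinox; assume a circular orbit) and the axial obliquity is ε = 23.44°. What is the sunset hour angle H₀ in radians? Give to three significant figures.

Solar longitude: λ_s = 360° × (125 − 80)/365.25 = 44.353°.
sin δ = sin 23.44° × sin 44.353° = 0.27809, so δ = +16.146°.
cos H₀ = −tan φ · tan δ = −tan(-62.3°) × tan(+16.146°) = 0.5514, so H₀ = 0.9867 rad = 56.54°.

H₀ = 0.987 rad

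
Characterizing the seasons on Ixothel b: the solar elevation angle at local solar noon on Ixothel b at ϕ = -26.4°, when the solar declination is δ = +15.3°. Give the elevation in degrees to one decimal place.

48.3°

At local noon the hour angle is zero, so the zenith angle equals |ϕ − δ| = |-26.4° − (+15.300°)| = 41.700°.
Elevation = 90° − 41.700° = 48.3°.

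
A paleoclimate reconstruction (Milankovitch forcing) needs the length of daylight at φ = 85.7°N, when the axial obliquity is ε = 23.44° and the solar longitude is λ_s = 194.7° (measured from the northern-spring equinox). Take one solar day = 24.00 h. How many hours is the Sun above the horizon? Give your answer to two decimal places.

Solar declination: sin δ = sin ε · sin λ_s = sin 23.44° × sin 194.7° = -0.10094, so δ = -5.793°.
cos H₀ = −tan φ · tan δ = 1.3494 ≥ 1, so the Sun never rises (polar night) and H₀ = 0.
Daylight = 2H₀/(2π) × 24.00 h = (0.0000/π) × 24.00 = 0.00 h.

0.00 h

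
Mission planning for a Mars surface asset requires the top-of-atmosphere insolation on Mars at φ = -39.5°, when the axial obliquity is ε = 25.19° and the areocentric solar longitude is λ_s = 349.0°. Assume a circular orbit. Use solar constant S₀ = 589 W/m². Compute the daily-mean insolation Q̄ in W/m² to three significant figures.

Q̄ ≈ 160 W/m²

sin δ = sin 25.19° × sin 349.0° = -0.08121, so δ = -4.658°.
cos H₀ = −tan(-39.5°) tan(-4.658°) = -0.0672, H₀ = 1.6380 rad.
Bracket: H₀ sin φ sin δ + cos φ cos δ sin H₀ = 1.6380×-0.63608×-0.08121 + 0.77162×0.99670×0.99774 = 0.084613 + 0.767336 = 0.851949.
Q̄ = (S₀/π) × [bracket] = (589/π) × 0.851949 = 159.7 W/m².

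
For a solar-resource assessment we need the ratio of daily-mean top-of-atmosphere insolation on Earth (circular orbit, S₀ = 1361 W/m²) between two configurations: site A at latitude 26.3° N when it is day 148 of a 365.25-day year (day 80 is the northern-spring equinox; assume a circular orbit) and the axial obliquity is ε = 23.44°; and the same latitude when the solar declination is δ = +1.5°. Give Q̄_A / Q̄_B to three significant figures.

Q̄_A / Q̄_B ≈ 1.21

— Configuration A (φ=+26.3°):
Solar longitude: λ_s = 360° × (148 − 80)/365.25 = 67.023°.
sin δ = sin 23.44° × sin 67.023° = 0.36623, so δ = +21.483°.
cos H₀ = −tan(+26.3°) tan(+21.483°) = -0.1945, H₀ = 1.7666 rad.
Bracket: H₀ sin φ sin δ + cos φ cos δ sin H₀ = 1.7666×0.44307×0.36623 + 0.89649×0.93053×0.98090 = 0.286658 + 0.818277 = 1.104935.
Q̄ = (S₀/π) × [bracket] = (1361/π) × 1.104935 = 478.68 W/m².
— Configuration B (φ=+26.3°):
cos H₀ = −tan(+26.3°) tan(+1.500°) = -0.0129, H₀ = 1.5837 rad.
Bracket: H₀ sin φ sin δ + cos φ cos δ sin H₀ = 1.5837×0.44307×0.02618 + 0.89649×0.99966×0.99992 = 0.018370 + 0.896113 = 0.914483.
Q̄ = (S₀/π) × [bracket] = (1361/π) × 0.914483 = 396.17 W/m².
Ratio Q̄_A / Q̄_B = 478.68 / 396.17 = 1.208.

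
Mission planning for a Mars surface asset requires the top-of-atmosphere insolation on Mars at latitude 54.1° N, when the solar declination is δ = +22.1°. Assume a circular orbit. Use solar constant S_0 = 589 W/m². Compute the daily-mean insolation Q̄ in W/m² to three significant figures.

Q̄ ≈ 208 W/m²

cos h₀ = −tan(+54.1°) tan(+22.100°) = -0.5609, h₀ = 2.1663 rad.
Bracket: h₀ sin ϕ sin δ + cos ϕ cos δ sin h₀ = 2.1663×0.81004×0.37622 + 0.58637×0.92653×0.82785 = 0.660187 + 0.449762 = 1.109949.
Q̄ = (S_0/π) × [bracket] = (589/π) × 1.109949 = 208.1 W/m².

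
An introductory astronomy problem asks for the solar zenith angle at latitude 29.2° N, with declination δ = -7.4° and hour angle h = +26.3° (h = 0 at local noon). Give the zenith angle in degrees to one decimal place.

cos θ_z = sin ϕ sin δ + cos ϕ cos δ cos h = -0.062834 + 0.776045 = 0.713211.
θ_z = arccos(0.713211) = 44.5°.

θ_z = 44.5°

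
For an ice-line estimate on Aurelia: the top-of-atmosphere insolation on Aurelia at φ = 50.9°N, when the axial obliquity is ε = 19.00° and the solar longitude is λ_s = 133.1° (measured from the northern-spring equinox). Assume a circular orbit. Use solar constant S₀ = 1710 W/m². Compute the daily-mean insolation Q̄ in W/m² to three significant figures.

Q̄ ≈ 506 W/m²

Solar declination: sin δ = sin ε · sin λ_s = sin 19.00° × sin 133.1° = 0.23772, so δ = +13.752°.
cos H₀ = −tan(+50.9°) tan(+13.752°) = -0.3011, H₀ = 1.8767 rad.
Bracket: H₀ sin φ sin δ + cos φ cos δ sin H₀ = 1.8767×0.77605×0.23772 + 0.63068×0.97133×0.95358 = 0.346219 + 0.584162 = 0.930381.
Q̄ = (S₀/π) × [bracket] = (1710/π) × 0.930381 = 506.4 W/m².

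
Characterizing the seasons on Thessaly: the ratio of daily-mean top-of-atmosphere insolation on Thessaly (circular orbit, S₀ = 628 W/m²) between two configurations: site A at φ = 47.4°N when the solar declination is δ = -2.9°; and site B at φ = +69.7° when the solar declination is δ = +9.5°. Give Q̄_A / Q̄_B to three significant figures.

— Configuration A (φ=+47.4°):
cos H₀ = −tan(+47.4°) tan(-2.900°) = 0.0551, H₀ = 1.5157 rad.
Bracket: H₀ sin φ sin δ + cos φ cos δ sin H₀ = 1.5157×0.73610×-0.05059 + 0.67688×0.99872×0.99848 = -0.056444 + 0.674986 = 0.618542.
Q̄ = (S₀/π) × [bracket] = (628/π) × 0.618542 = 123.65 W/m².
— Configuration B (φ=+69.7°):
cos H₀ = −tan(+69.7°) tan(+9.500°) = -0.4524, H₀ = 2.0402 rad.
Bracket: H₀ sin φ sin δ + cos φ cos δ sin H₀ = 2.0402×0.93789×0.16505 + 0.34694×0.98629×0.89182 = 0.315820 + 0.305166 = 0.620986.
Q̄ = (S₀/π) × [bracket] = (628/π) × 0.620986 = 124.13 W/m².
Ratio Q̄_A / Q̄_B = 123.65 / 124.13 = 0.9961.

Q̄_A / Q̄_B ≈ 0.996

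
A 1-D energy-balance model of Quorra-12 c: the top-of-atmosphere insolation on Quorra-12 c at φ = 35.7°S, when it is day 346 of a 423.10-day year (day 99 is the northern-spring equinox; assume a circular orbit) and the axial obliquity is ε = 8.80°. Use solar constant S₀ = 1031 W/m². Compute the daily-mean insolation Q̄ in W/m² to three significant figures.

Solar longitude: λ_s = 360° × (346 − 99)/423.10 = 210.163°.
sin δ = sin 8.80° × sin 210.163° = -0.07687, so δ = -4.409°.
cos H₀ = −tan(-35.7°) tan(-4.409°) = -0.0554, H₀ = 1.6262 rad.
Bracket: H₀ sin φ sin δ + cos φ cos δ sin H₀ = 1.6262×-0.58354×-0.07687 + 0.81208×0.99704×0.99846 = 0.072946 + 0.808429 = 0.881375.
Q̄ = (S₀/π) × [bracket] = (1031/π) × 0.881375 = 289.2 W/m².

Q̄ ≈ 289 W/m²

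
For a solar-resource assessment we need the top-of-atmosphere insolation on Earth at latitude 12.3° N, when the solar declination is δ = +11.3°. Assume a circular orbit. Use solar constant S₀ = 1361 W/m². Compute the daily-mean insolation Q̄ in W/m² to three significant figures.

cos H₀ = −tan(+12.3°) tan(+11.300°) = -0.0436, H₀ = 1.6144 rad.
Bracket: H₀ sin φ sin δ + cos φ cos δ sin H₀ = 1.6144×0.21303×0.19595 + 0.97705×0.98061×0.99905 = 0.067390 + 0.957195 = 1.024585.
Q̄ = (S₀/π) × [bracket] = (1361/π) × 1.024585 = 443.9 W/m².

Q̄ ≈ 444 W/m²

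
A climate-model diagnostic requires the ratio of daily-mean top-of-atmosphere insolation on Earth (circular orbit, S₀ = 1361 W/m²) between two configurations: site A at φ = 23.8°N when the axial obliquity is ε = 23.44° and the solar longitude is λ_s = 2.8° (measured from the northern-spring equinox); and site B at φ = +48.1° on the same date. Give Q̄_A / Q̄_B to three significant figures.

Q̄_A / Q̄_B ≈ 1.34

— Configuration A (φ=+23.8°):
Solar declination: sin δ = sin ε · sin λ_s = sin 23.44° × sin 2.8° = 0.01943, so δ = +1.113°.
cos H₀ = −tan(+23.8°) tan(+1.113°) = -0.0086, H₀ = 1.5794 rad.
Bracket: H₀ sin φ sin δ + cos φ cos δ sin H₀ = 1.5794×0.40355×0.01943 + 0.91496×0.99981×0.99996 = 0.012384 + 0.914750 = 0.927134.
Q̄ = (S₀/π) × [bracket] = (1361/π) × 0.927134 = 401.65 W/m².
— Configuration B (φ=+48.1°):
cos H₀ = −tan(+48.1°) tan(+1.113°) = -0.0217, H₀ = 1.5925 rad.
Bracket: H₀ sin φ sin δ + cos φ cos δ sin H₀ = 1.5925×0.74431×0.01943 + 0.66783×0.99981×0.99977 = 0.023031 + 0.667550 = 0.690581.
Q̄ = (S₀/π) × [bracket] = (1361/π) × 0.690581 = 299.17 W/m².
Ratio Q̄_A / Q̄_B = 401.65 / 299.17 = 1.343.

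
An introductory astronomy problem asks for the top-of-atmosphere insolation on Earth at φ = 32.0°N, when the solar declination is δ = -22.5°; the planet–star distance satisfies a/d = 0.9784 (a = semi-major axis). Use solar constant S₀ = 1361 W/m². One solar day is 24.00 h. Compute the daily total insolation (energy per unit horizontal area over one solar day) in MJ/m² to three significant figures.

17.6 MJ/m²

cos H₀ = −tan(+32.0°) tan(-22.500°) = 0.2588, H₀ = 1.3090 rad.
Bracket: H₀ sin φ sin δ + cos φ cos δ sin H₀ = 1.3090×0.52992×-0.38268 + 0.84805×0.92388×0.96592 = -0.265452 + 0.756795 = 0.491343.
Inverse-square distance factor (a/d)² = 0.9784² = 0.957267.
Q̄ = (S₀/π) × 0.957267 × [bracket] = (1361/π) × 0.957267 × 0.491343 = 203.76 W/m².
Daily total = Q̄ × 24.00 h × 3600 s/h = 203.76 × 24.00 × 3600 / 10⁶ = 17.60 MJ/m².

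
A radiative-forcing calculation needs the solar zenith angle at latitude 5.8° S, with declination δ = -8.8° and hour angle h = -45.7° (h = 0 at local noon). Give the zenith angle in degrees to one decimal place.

θ_z = 45.4°

cos θ_z = sin ϕ sin δ + cos ϕ cos δ cos h = 0.015460 + 0.686661 = 0.702121.
θ_z = arccos(0.702121) = 45.4°.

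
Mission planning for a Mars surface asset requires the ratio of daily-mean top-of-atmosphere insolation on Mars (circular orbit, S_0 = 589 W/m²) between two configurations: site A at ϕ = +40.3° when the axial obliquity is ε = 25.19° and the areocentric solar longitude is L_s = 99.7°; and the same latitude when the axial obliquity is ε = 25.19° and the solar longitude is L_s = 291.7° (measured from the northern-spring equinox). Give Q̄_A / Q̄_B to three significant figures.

Q̄_A / Q̄_B ≈ 3.39

— Configuration A (ϕ=+40.3°):
sin δ = sin 25.19° × sin 99.7° = 0.41954, so δ = +24.805°.
cos h₀ = −tan(+40.3°) tan(+24.805°) = -0.3920, h₀ = 1.9736 rad.
Bracket: h₀ sin ϕ sin δ + cos ϕ cos δ sin h₀ = 1.9736×0.64679×0.41954 + 0.76267×0.90774×0.91998 = 0.535545 + 0.636908 = 1.172453.
Q̄ = (S_0/π) × [bracket] = (589/π) × 1.172453 = 219.82 W/m².
— Configuration B (ϕ=+40.3°):
Solar declination: sin δ = sin ε · sin L_s = sin 25.19° × sin 291.7° = -0.39546, so δ = -23.295°.
cos h₀ = −tan(+40.3°) tan(-23.295°) = 0.3651, h₀ = 1.1970 rad.
Bracket: h₀ sin ϕ sin δ + cos ϕ cos δ sin h₀ = 1.1970×0.64679×-0.39546 + 0.76267×0.91848×0.93095 = -0.306168 + 0.652128 = 0.345960.
Q̄ = (S_0/π) × [bracket] = (589/π) × 0.345960 = 64.862 W/m².
Ratio Q̄_A / Q̄_B = 219.82 / 64.862 = 3.389.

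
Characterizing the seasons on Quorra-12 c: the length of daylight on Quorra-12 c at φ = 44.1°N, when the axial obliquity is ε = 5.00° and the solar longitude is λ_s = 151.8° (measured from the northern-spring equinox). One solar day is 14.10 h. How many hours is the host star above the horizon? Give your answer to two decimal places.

Solar declination: sin δ = sin ε · sin λ_s = sin 5.00° × sin 151.8° = 0.04119, so δ = +2.360°.
cos H₀ = −tan φ · tan δ = −tan(+44.1°) × tan(+2.360°) = -0.0399, so H₀ = 1.6108 rad = 92.29°.
Daylight = 2H₀/(2π) × 14.10 h = (1.6108/π) × 14.10 = 7.23 h.

7.23 h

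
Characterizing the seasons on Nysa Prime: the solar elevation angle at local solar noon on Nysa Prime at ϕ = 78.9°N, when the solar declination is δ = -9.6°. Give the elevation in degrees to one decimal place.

1.5°

At local noon the hour angle is zero, so the zenith angle equals |ϕ − δ| = |+78.9° − (-9.600°)| = 88.500°.
Elevation = 90° − 88.500° = 1.5°.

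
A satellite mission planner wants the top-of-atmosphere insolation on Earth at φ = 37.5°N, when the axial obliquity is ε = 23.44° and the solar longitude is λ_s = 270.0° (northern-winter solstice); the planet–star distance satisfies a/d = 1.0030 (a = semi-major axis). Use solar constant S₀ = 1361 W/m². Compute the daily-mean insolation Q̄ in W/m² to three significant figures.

Q̄ ≈ 169 W/m²

Solar declination: sin δ = sin ε · sin λ_s = sin 23.44° × sin 270.0° = -0.39779, so δ = -23.440°.
cos H₀ = −tan(+37.5°) tan(-23.440°) = 0.3327, H₀ = 1.2316 rad.
Bracket: H₀ sin φ sin δ + cos φ cos δ sin H₀ = 1.2316×0.60876×-0.39779 + 0.79335×0.91748×0.94304 = -0.298243 + 0.686423 = 0.388180.
Inverse-square distance factor (a/d)² = 1.0030² = 1.006009.
Q̄ = (S₀/π) × 1.006009 × [bracket] = (1361/π) × 1.006009 × 0.388180 = 169.2 W/m².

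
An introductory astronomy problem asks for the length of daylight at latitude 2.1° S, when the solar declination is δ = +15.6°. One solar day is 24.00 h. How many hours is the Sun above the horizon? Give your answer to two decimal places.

11.92 h

cos H₀ = −tan φ · tan δ = −tan(-2.1°) × tan(+15.600°) = 0.0102, so H₀ = 1.5606 rad = 89.41°.
Daylight = 2H₀/(2π) × 24.00 h = (1.5606/π) × 24.00 = 11.92 h.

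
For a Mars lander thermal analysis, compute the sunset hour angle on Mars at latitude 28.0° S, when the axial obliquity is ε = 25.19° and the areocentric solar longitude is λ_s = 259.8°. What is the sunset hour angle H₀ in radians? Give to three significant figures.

sin δ = sin 25.19° × sin 259.8° = -0.41889, so δ = -24.765°.
cos H₀ = −tan φ · tan δ = −tan(-28.0°) × tan(-24.765°) = -0.2453, so H₀ = 1.8186 rad = 104.20°.

H₀ = 1.82 rad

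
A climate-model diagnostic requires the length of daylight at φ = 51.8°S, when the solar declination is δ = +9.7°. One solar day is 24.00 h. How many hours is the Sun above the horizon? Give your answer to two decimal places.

10.33 h

cos H₀ = −tan φ · tan δ = −tan(-51.8°) × tan(+9.700°) = 0.2172, so H₀ = 1.3518 rad = 77.45°.
Daylight = 2H₀/(2π) × 24.00 h = (1.3518/π) × 24.00 = 10.33 h.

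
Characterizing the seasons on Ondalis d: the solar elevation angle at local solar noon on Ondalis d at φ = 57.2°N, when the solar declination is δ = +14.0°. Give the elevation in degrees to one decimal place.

46.8°

At local noon the hour angle is zero, so the zenith angle equals |φ − δ| = |+57.2° − (+14.000°)| = 43.200°.
Elevation = 90° − 43.200° = 46.8°.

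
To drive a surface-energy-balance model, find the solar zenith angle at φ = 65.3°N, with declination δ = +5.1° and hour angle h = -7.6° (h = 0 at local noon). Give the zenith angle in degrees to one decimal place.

cos θ_z = sin φ sin δ + cos φ cos δ cos h = 0.080761 + 0.412557 = 0.493318.
θ_z = arccos(0.493318) = 60.4°.

θ_z = 60.4°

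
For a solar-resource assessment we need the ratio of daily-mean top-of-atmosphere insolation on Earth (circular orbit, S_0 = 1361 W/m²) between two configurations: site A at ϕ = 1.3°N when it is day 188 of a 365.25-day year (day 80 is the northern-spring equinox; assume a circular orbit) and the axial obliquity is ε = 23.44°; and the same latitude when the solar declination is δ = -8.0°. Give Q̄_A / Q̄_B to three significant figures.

— Configuration A (ϕ=+1.3°):
Solar longitude: L_s = 360° × (188 − 80)/365.25 = 106.448°.
sin δ = sin 23.44° × sin 106.448° = 0.38151, so δ = +22.427°.
cos h₀ = −tan(+1.3°) tan(+22.427°) = -0.0094, h₀ = 1.5802 rad.
Bracket: h₀ sin ϕ sin δ + cos ϕ cos δ sin h₀ = 1.5802×0.02269×0.38151 + 0.99974×0.92436×0.99996 = 0.013679 + 0.924083 = 0.937762.
Q̄ = (S_0/π) × [bracket] = (1361/π) × 0.937762 = 406.26 W/m².
— Configuration B (ϕ=+1.3°):
cos h₀ = −tan(+1.3°) tan(-8.000°) = 0.0032, h₀ = 1.5676 rad.
Bracket: h₀ sin ϕ sin δ + cos ϕ cos δ sin h₀ = 1.5676×0.02269×-0.13917 + 0.99974×0.99027×0.99999 = -0.004950 + 0.990003 = 0.985053.
Q̄ = (S_0/π) × [bracket] = (1361/π) × 0.985053 = 426.74 W/m².
Ratio Q̄_A / Q̄_B = 406.26 / 426.74 = 0.9520.

Q̄_A / Q̄_B ≈ 0.952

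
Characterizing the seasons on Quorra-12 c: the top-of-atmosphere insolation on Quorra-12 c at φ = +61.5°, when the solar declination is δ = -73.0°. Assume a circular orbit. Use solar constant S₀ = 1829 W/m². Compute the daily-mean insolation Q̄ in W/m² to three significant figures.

Q̄ ≈ 0.00 W/m²

cos H₀ = −tan(+61.5°) tan(-73.000°) = 6.0242 ≥ 1 ⇒ polar night, H₀ = 0 and Q̄ = 0.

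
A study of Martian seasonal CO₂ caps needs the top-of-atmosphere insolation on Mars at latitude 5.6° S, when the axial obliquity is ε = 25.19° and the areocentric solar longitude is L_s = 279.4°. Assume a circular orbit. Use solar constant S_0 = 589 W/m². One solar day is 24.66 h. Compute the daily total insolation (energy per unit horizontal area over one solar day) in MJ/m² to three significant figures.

16.1 MJ/m²

sin δ = sin 25.19° × sin 279.4° = -0.41991, so δ = -24.829°.
cos h₀ = −tan(-5.6°) tan(-24.829°) = -0.0454, h₀ = 1.6162 rad.
Bracket: h₀ sin ϕ sin δ + cos ϕ cos δ sin h₀ = 1.6162×-0.09758×-0.41991 + 0.99523×0.90757×0.99897 = 0.066224 + 0.902311 = 0.968535.
Q̄ = (S_0/π) × [bracket] = (589/π) × 0.968535 = 181.59 W/m².
Daily total = Q̄ × 24.66 h × 3600 s/h = 181.59 × 24.66 × 3600 / 10⁶ = 16.12 MJ/m².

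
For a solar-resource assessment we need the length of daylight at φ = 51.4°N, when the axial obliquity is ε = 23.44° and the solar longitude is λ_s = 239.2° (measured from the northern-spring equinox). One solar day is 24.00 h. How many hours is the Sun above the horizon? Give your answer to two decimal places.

8.39 h

Solar declination: sin δ = sin ε · sin λ_s = sin 23.44° × sin 239.2° = -0.34168, so δ = -19.980°.
cos H₀ = −tan φ · tan δ = −tan(+51.4°) × tan(-19.980°) = 0.4554, so H₀ = 1.0979 rad = 62.91°.
Daylight = 2H₀/(2π) × 24.00 h = (1.0979/π) × 24.00 = 8.39 h.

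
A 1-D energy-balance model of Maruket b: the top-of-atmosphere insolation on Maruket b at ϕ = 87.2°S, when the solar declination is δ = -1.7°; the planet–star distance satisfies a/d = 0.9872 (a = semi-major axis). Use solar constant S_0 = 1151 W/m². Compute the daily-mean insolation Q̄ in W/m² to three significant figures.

Q̄ ≈ 37.4 W/m²

cos h₀ = −tan(-87.2°) tan(-1.700°) = -0.6068, h₀ = 2.2229 rad.
Bracket: h₀ sin ϕ sin δ + cos ϕ cos δ sin h₀ = 2.2229×-0.99881×-0.02967 + 0.04885×0.99956×0.79483 = 0.065875 + 0.038810 = 0.104685.
Inverse-square distance factor (a/d)² = 0.9872² = 0.974564.
Q̄ = (S_0/π) × 0.974564 × [bracket] = (1151/π) × 0.974564 × 0.104685 = 37.38 W/m².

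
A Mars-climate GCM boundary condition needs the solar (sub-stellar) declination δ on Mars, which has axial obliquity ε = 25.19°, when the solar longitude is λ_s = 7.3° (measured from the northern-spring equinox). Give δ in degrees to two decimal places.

δ = +3.10°

sin δ = sin ε · sin λ_s = sin 25.19° × sin 7.3° = 0.054081.
δ = arcsin(0.054081) = +3.10°.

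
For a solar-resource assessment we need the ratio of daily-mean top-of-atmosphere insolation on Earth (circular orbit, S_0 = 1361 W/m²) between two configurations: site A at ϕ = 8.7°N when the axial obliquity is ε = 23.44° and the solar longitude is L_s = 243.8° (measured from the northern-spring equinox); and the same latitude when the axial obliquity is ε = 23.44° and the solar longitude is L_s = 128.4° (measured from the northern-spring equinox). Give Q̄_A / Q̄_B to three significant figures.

— Configuration A (ϕ=+8.7°):
Solar declination: sin δ = sin ε · sin L_s = sin 23.44° × sin 243.8° = -0.35692, so δ = -20.911°.
cos h₀ = −tan(+8.7°) tan(-20.911°) = 0.0585, h₀ = 1.5123 rad.
Bracket: h₀ sin ϕ sin δ + cos ϕ cos δ sin h₀ = 1.5123×0.15126×-0.35692 + 0.98849×0.93414×0.99829 = -0.081646 + 0.921809 = 0.840163.
Q̄ = (S_0/π) × [bracket] = (1361/π) × 0.840163 = 363.98 W/m².
— Configuration B (ϕ=+8.7°):
Solar declination: sin δ = sin ε · sin L_s = sin 23.44° × sin 128.4° = 0.31174, so δ = +18.164°.
cos h₀ = −tan(+8.7°) tan(+18.164°) = -0.0502, h₀ = 1.6210 rad.
Bracket: h₀ sin ϕ sin δ + cos ϕ cos δ sin h₀ = 1.6210×0.15126×0.31174 + 0.98849×0.95017×0.99874 = 0.076436 + 0.938050 = 1.014486.
Q̄ = (S_0/π) × [bracket] = (1361/π) × 1.014486 = 439.50 W/m².
Ratio Q̄_A / Q̄_B = 363.98 / 439.50 = 0.8282.

Q̄_A / Q̄_B ≈ 0.828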